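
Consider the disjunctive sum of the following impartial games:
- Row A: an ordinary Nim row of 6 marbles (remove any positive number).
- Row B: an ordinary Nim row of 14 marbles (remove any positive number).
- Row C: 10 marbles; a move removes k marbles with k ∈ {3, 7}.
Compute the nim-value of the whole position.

Row A is a plain Nim row of size 6, so its Grundy value is 6.
Row B is a plain Nim row of size 14, so its Grundy value is 14.
Grundy values for row C (subtraction set {3, 7}):
k:     0  1  2  3  4  5  6  7  8  9 10
g(k):  0  0  0  1  1  1  0  2  2  1  0
So g(10) = 0.
By the Sprague-Grundy theorem, the Grundy value of a sum of independent games is the XOR of the component values.
Combined value = 6 ⊕ 14 ⊕ 0 = 8.

8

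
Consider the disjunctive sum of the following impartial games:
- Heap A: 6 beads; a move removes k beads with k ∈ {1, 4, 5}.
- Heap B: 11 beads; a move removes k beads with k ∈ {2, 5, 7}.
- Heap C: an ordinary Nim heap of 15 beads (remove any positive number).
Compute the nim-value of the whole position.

Grundy values for heap A (subtraction set {1, 4, 5}):
g(0) = mex{} = 0
g(1) = mex{0} = 1
g(2) = mex{1} = 0
g(3) = mex{0} = 1
g(4) = mex{0,1} = 2
g(5) = mex{0,1,2} = 3
g(6) = mex{0,1,3} = 2
So g(6) = 2.
For heap B, compute g(0), g(1), … with moves {2, 5, 7}:
k:     0  1  2  3  4  5  6  7  8  9 10 11
g(k):  0  0  1  1  0  2  1  3  2  2  0  3
So g(11) = 3.
Heap C is a plain Nim heap of size 15, so its Grundy value is 15.
By the Sprague-Grundy theorem, the Grundy value of a sum of independent games is the XOR of the component values.
Combined value = 2 XOR 3 XOR 15 = 14.

14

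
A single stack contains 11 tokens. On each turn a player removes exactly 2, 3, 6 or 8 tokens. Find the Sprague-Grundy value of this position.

3

Build the Grundy sequence with g(k) = mex{g(k−s) : s ∈ {2, 3, 6, 8}, s ≤ k}:
k:     0  1  2  3  4  5  6  7  8  9 10 11
g(k):  0  0  1  1  2  0  3  1  2  2  0  3
So g(11) = 3.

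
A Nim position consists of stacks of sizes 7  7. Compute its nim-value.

0

Compute the nim-sum pairwise:
7 ⊕ 7 = 0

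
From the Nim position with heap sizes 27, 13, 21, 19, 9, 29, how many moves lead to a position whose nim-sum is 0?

Bitwise XOR of the heap sizes:
  11011  (27)
  01101  (13)
  10101  (21)
  10011  (19)
  01001  (9)
  11101  (29)
  -----
  00100  (4)
The overall nim-sum is X = 4. A heap of size p has a winning move iff p XOR X < p (reduce it to p XOR X).
  27: 27 XOR 4 = 31 ≥ 27 — no move.
  13: 13 XOR 4 = 9 < 13 — winning move (to 9).
  21: 21 XOR 4 = 17 < 21 — winning move (to 17).
  19: 19 XOR 4 = 23 ≥ 19 — no move.
  9: 9 XOR 4 = 13 ≥ 9 — no move.
  29: 29 XOR 4 = 25 < 29 — winning move (to 25).
That gives 3 winning moves.

3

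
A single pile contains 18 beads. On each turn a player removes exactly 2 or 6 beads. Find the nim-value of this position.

1

Build the Grundy sequence with g(k) = mex{g(k−s) : s ∈ {2, 6}, s ≤ k}:
k:     0  1  2  3  4  5  6  7  8  9 10 11 12 13 14 15 16 17 18
g(k):  0  0  1  1  0  0  1  1  0  0  1  1  0  0  1  1  0  0  1
So g(18) = 1.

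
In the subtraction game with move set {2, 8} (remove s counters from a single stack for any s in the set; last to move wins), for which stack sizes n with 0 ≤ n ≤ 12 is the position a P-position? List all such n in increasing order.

0, 1, 4, 5, 10, 11

Grundy values for subtraction set {2, 8}:
k:     0  1  2  3  4  5  6  7  8  9 10 11 12
g(k):  0  0  1  1  0  0  1  1  2  2  0  0  1
The P-positions (g = 0) in 0..12 are 0, 1, 4, 5, 10, 11.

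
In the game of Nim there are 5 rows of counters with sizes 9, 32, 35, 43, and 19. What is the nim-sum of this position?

50

Nim-sum: 9 XOR 32 XOR 35 XOR 43 XOR 19 = 50.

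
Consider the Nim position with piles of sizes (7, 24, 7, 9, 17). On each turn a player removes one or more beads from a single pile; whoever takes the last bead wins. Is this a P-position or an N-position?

P-position

Nim-sum: 7 ⊕ 24 ⊕ 7 ⊕ 9 ⊕ 17 = 0.
The nim-sum is 0, so this is a P-position: the player to move is in a losing position under optimal play.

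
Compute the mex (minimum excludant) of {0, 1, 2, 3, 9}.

The values 0, 1, 2, 3 are all present; 4 is the first non-negative integer missing from the set.

4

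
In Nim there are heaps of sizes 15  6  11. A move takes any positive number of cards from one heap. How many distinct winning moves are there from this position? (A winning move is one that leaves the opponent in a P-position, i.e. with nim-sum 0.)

Nim-sum: 15 XOR 6 XOR 11 = 2.
The overall nim-sum is X = 2. A heap of size p has a winning move iff p XOR X < p (reduce it to p XOR X).
  15: 15 XOR 2 = 13 < 15 — winning move (to 13).
  6: 6 XOR 2 = 4 < 6 — winning move (to 4).
  11: 11 XOR 2 = 9 < 11 — winning move (to 9).
That gives 3 winning moves.

3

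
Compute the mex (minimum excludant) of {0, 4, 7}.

1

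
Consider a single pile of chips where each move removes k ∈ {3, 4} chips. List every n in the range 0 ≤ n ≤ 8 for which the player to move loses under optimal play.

Grundy values for subtraction set {3, 4}:
k:     0  1  2  3  4  5  6  7  8
g(k):  0  0  0  1  1  1  2  0  0
The P-positions (g = 0) in 0..8 are 0, 1, 2, 7, 8.

0, 1, 2, 7, 8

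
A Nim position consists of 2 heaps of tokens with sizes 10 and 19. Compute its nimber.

25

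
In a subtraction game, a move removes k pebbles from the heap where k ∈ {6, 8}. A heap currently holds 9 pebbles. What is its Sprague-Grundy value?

1

Grundy values for subtraction set {6, 8}:
k:     0  1  2  3  4  5  6  7  8  9
g(k):  0  0  0  0  0  0  1  1  1  1
So g(9) = 1.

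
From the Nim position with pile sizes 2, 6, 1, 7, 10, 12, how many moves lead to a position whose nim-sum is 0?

Write each in binary and XOR column by column:
  0010  (2)
  0110  (6)
  0001  (1)
  0111  (7)
  1010  (10)
  1100  (12)
  ----
  0100  (4)
The overall nim-sum is X = 4. A pile of size p has a winning move iff p XOR X < p (reduce it to p XOR X).
  2: 2 XOR 4 = 6 ≥ 2 — no move.
  6: 6 XOR 4 = 2 < 6 — winning move (to 2).
  1: 1 XOR 4 = 5 ≥ 1 — no move.
  7: 7 XOR 4 = 3 < 7 — winning move (to 3).
  10: 10 XOR 4 = 14 ≥ 10 — no move.
  12: 12 XOR 4 = 8 < 12 — winning move (to 8).
That gives 3 winning moves.

3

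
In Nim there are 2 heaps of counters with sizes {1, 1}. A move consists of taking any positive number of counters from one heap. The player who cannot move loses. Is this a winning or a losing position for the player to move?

Compute the nim-sum pairwise:
1 XOR 1 = 0
The nim-sum is 0, so this is a P-position: the player to move is in a losing position under optimal play.

Losing position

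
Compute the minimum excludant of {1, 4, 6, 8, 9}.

0

0 is not in the set, so the mex is 0.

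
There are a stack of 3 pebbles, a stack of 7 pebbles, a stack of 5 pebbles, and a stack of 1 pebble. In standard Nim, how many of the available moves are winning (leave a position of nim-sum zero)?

Nim-sum: 3 ^ 7 ^ 5 ^ 1 = 0.
The nim-sum is already 0, so every move leaves a nonzero nim-sum — there are no winning moves.

0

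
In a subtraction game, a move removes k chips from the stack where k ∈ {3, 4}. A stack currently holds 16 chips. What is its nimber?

Compute g(0), g(1), … for moves {3, 4}:
k:     0  1  2  3  4  5  6  7  8  9 10 11 12 13 14 15 16
g(k):  0  0  0  1  1  1  2  0  0  0  1  1  1  2  0  0  0
So g(16) = 0.

0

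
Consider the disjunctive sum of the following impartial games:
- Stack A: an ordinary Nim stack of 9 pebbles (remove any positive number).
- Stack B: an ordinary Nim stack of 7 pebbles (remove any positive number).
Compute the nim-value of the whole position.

Stack A is a plain Nim stack of size 9, so its Grundy value is 9.
Stack B is a plain Nim stack of size 7, so its Grundy value is 7.
The value of a disjunctive sum is the nim-sum of the parts.
Combined value = 9 XOR 7 = 14.

14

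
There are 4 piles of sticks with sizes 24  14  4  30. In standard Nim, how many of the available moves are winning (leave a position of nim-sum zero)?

3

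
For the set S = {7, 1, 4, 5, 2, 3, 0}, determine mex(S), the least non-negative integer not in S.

The values 0, 1, 2, 3, 4, 5 are all present; 6 is the first non-negative integer missing from the set.

6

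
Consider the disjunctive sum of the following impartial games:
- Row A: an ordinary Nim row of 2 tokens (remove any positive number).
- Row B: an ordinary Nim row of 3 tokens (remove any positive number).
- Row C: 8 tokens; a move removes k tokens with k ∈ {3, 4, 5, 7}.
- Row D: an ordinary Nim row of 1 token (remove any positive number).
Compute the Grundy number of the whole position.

2

Row A is a plain Nim row of size 2, so its Grundy value is 2.
Row B is a plain Nim row of size 3, so its Grundy value is 3.
Build the Grundy sequence for row C with g(k) = mex{g(k−s) : s ∈ {3, 4, 5, 7}, s ≤ k}:
g(0) = mex{} = 0
g(1) = mex{} = 0
g(2) = mex{} = 0
g(3) = mex{0} = 1
g(4) = mex{0} = 1
g(5) = mex{0} = 1
g(6) = mex{0,1} = 2
g(7) = mex{0,1} = 2
g(8) = mex{0,1} = 2
So g(8) = 2.
Row D is a plain Nim row of size 1, so its Grundy value is 1.
By the Sprague-Grundy theorem, the Grundy value of a sum of independent games is the XOR of the component values.
Combined value = 2 XOR 3 XOR 2 XOR 1 = 2.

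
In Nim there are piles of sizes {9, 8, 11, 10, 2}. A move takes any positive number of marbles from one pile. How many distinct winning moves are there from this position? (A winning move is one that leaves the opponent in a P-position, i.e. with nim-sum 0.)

Bitwise XOR of the heap sizes:
  1001  (9)
  1000  (8)
  1011  (11)
  1010  (10)
  0010  (2)
  ----
  0010  (2)
The overall nim-sum is X = 2. A pile of size p has a winning move iff p XOR X < p (reduce it to p XOR X).
  9: 9 XOR 2 = 11 ≥ 9 — no move.
  8: 8 XOR 2 = 10 ≥ 8 — no move.
  11: 11 XOR 2 = 9 < 11 — winning move (to 9).
  10: 10 XOR 2 = 8 < 10 — winning move (to 8).
  2: 2 XOR 2 = 0 < 2 — winning move (to 0).
That gives 3 winning moves.

3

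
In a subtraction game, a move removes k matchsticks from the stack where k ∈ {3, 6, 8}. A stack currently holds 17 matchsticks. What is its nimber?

2

Grundy values for subtraction set {3, 6, 8}:
k:     0  1  2  3  4  5  6  7  8  9 10 11 12 13 14 15 16 17
g(k):  0  0  0  1  1  1  2  2  2  3  3  0  0  0  1  1  1  2
So g(17) = 2.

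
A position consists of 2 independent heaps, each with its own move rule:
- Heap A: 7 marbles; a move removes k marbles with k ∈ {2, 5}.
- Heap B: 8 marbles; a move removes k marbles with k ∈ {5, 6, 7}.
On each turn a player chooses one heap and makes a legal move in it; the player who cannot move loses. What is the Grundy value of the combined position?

For heap A, compute g(0), g(1), … with moves {2, 5}:
k:     0  1  2  3  4  5  6  7
g(k):  0  0  1  1  0  2  1  0
So g(7) = 0.
Grundy values for heap B (subtraction set {5, 6, 7}):
k:     0  1  2  3  4  5  6  7  8
g(k):  0  0  0  0  0  1  1  1  1
So g(8) = 1.
The value of a disjunctive sum is the nim-sum of the parts.
Combined value = 0 ⊕ 1 = 1.

1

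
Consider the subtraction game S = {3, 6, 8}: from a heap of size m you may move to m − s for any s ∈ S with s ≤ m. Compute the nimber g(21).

3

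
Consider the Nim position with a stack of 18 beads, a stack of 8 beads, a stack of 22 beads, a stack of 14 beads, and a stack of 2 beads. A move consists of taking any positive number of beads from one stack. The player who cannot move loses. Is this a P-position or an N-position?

P-position

Nim-sum: 18 XOR 8 XOR 22 XOR 14 XOR 2 = 0.
The nim-sum is 0, so this is a P-position: the player to move is in a losing position under optimal play.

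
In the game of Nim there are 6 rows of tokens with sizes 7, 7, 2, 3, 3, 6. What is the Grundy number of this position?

Compute the nim-sum pairwise:
7 XOR 7 = 0
0 XOR 2 = 2
2 XOR 3 = 1
1 XOR 3 = 2
2 XOR 6 = 4

4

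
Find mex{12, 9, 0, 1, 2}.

The values 0, 1, 2 are all present; 3 is the first non-negative integer missing from the set.

3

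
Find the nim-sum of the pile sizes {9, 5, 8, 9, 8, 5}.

0

In binary:
  1001  (9)
  0101  (5)
  1000  (8)
  1001  (9)
  1000  (8)
  0101  (5)
  ----
  0000  (0)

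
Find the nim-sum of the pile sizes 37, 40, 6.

11

Nim-sum: 37 ^ 40 ^ 6 = 11.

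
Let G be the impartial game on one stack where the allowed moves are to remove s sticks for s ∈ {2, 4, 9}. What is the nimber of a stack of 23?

2

Grundy values for subtraction set {2, 4, 9}:
k:     0  1  2  3  4  5  6  7  8  9 10 11 12 13 14 15 16 17 18 19 20 21 22 23
g(k):  0  0  1  1  2  2  0  0  1  1  2  2  0  0  1  1  2  2  0  0  1  1  2  2
So g(23) = 2.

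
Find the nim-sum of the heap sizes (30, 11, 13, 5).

Compute the nim-sum pairwise:
30 XOR 11 = 21
21 XOR 13 = 24
24 XOR 5 = 29

29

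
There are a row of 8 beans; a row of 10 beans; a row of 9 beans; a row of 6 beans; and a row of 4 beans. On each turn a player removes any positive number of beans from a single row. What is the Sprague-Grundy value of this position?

Write each in binary and XOR column by column:
  1000  (8)
  1010  (10)
  1001  (9)
  0110  (6)
  0100  (4)
  ----
  1001  (9)

9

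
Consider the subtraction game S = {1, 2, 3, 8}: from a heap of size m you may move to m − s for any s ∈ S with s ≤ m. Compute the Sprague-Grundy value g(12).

3

Build the Grundy sequence with g(k) = mex{g(k−s) : s ∈ {1, 2, 3, 8}, s ≤ k}:
g(0) = mex{} = 0
g(1) = mex{0} = 1
g(2) = mex{0,1} = 2
g(3) = mex{0,1,2} = 3
g(4) = mex{1,2,3} = 0
g(5) = mex{0,2,3} = 1
g(6) = mex{0,1,3} = 2
g(7) = mex{0,1,2} = 3
g(8) = mex{0,1,2,3} = 4
g(9) = mex{1,2,3,4} = 0
g(10) = mex{0,2,3,4} = 1
g(11) = mex{0,1,3,4} = 2
g(12) = mex{0,1,2} = 3
So g(12) = 3.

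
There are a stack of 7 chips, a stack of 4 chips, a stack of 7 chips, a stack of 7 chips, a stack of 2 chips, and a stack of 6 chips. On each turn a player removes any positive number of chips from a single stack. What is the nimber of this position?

7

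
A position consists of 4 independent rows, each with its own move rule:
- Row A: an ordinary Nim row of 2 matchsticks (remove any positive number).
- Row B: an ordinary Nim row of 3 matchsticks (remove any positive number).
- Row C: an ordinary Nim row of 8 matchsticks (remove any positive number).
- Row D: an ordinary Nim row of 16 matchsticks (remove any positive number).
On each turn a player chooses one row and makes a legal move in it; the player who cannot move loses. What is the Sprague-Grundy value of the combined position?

25

Row A is a plain Nim row of size 2, so its Grundy value is 2.
Row B is a plain Nim row of size 3, so its Grundy value is 3.
Row C is a plain Nim row of size 8, so its Grundy value is 8.
Row D is a plain Nim row of size 16, so its Grundy value is 16.
The value of a disjunctive sum is the nim-sum of the parts.
Combined value = 2 ⊕ 3 ⊕ 8 ⊕ 16 = 25.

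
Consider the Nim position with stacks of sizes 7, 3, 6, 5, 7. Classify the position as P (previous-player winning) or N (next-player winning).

Compute the nim-sum pairwise:
7 XOR 3 = 4
4 XOR 6 = 2
2 XOR 5 = 7
7 XOR 7 = 0
The nim-sum is 0, so this is a P-position: the player to move is in a losing position under optimal play.

P-position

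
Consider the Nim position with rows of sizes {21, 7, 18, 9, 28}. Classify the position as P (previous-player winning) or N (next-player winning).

Nim-sum: 21 ^ 7 ^ 18 ^ 9 ^ 28 = 21.
The nim-sum is 21 ≠ 0, so this is an N-position: the player to move can win.

N-position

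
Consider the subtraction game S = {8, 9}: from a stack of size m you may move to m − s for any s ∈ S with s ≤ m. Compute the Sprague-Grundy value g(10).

1

Grundy values for subtraction set {8, 9}:
g(0) = mex{} = 0
g(1) = mex{} = 0
g(2) = mex{} = 0
g(3) = mex{} = 0
g(4) = mex{} = 0
g(5) = mex{} = 0
g(6) = mex{} = 0
g(7) = mex{} = 0
g(8) = mex{0} = 1
g(9) = mex{0} = 1
g(10) = mex{0} = 1
So g(10) = 1.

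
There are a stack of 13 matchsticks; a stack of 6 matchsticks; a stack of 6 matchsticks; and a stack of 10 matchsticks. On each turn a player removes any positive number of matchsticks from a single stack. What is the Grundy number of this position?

Nim-sum: 13 XOR 6 XOR 6 XOR 10 = 7.

7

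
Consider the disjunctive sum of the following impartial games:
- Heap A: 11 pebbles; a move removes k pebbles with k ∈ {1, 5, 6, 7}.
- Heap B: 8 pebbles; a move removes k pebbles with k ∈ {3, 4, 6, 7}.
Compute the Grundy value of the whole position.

Grundy values for heap A (subtraction set {1, 5, 6, 7}):
g(0) = mex{} = 0
g(1) = mex{0} = 1
g(2) = mex{1} = 0
g(3) = mex{0} = 1
g(4) = mex{1} = 0
g(5) = mex{0} = 1
g(6) = mex{0,1} = 2
g(7) = mex{0,1,2} = 3
g(8) = mex{0,1,3} = 2
g(9) = mex{0,1,2} = 3
g(10) = mex{0,1,3} = 2
g(11) = mex{0,1,2} = 3
So g(11) = 3.
Grundy values for heap B (subtraction set {3, 4, 6, 7}):
k:     0  1  2  3  4  5  6  7  8
g(k):  0  0  0  1  1  1  2  2  2
So g(8) = 2.
The value of a disjunctive sum is the nim-sum of the parts.
Combined value = 3 ⊕ 2 = 1.

1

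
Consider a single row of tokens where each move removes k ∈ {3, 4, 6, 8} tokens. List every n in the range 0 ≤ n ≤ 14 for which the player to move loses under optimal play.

Grundy values for subtraction set {3, 4, 6, 8}:
k:     0  1  2  3  4  5  6  7  8  9 10 11 12 13 14
g(k):  0  0  0  1  1  1  2  2  2  3  3  0  0  0  1
The P-positions (g = 0) in 0..14 are 0, 1, 2, 11, 12, 13.

0, 1, 2, 11, 12, 13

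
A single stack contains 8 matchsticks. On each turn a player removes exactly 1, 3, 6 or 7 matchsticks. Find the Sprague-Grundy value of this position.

2

Build the Grundy sequence with g(k) = mex{g(k−s) : s ∈ {1, 3, 6, 7}, s ≤ k}:
k:     0  1  2  3  4  5  6  7  8
g(k):  0  1  0  1  0  1  2  3  2
So g(8) = 2.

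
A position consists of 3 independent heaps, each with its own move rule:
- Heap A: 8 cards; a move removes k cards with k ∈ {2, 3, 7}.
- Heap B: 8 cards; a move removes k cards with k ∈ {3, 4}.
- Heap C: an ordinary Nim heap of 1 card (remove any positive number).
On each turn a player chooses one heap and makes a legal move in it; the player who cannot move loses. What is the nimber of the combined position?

Build the Grundy sequence for heap A with g(k) = mex{g(k−s) : s ∈ {2, 3, 7}, s ≤ k}:
k:     0  1  2  3  4  5  6  7  8
g(k):  0  0  1  1  2  0  0  1  1
So g(8) = 1.
Grundy values for heap B (subtraction set {3, 4}):
k:     0  1  2  3  4  5  6  7  8
g(k):  0  0  0  1  1  1  2  0  0
So g(8) = 0.
Heap C is a plain Nim heap of size 1, so its Grundy value is 1.
The value of a disjunctive sum is the nim-sum of the parts.
Combined value = 1 ⊕ 0 ⊕ 1 = 0.

0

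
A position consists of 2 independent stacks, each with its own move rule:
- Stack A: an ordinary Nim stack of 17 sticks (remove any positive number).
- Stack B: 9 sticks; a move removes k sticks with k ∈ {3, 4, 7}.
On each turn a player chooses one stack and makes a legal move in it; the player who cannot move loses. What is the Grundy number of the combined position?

18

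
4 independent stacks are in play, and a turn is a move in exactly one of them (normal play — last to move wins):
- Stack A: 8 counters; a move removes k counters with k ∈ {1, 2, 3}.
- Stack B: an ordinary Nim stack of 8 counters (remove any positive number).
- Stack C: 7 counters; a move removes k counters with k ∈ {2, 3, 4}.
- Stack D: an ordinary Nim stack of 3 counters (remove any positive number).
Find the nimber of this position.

11

For stack A, compute g(0), g(1), … with moves {1, 2, 3}:
k:     0  1  2  3  4  5  6  7  8
g(k):  0  1  2  3  0  1  2  3  0
So g(8) = 0.
Stack B is a plain Nim stack of size 8, so its Grundy value is 8.
Grundy values for stack C (subtraction set {2, 3, 4}):
k:     0  1  2  3  4  5  6  7
g(k):  0  0  1  1  2  2  0  0
So g(7) = 0.
Stack D is a plain Nim stack of size 3, so its Grundy value is 3.
The value of a disjunctive sum is the nim-sum of the parts.
Combined value = 0 XOR 8 XOR 0 XOR 3 = 11.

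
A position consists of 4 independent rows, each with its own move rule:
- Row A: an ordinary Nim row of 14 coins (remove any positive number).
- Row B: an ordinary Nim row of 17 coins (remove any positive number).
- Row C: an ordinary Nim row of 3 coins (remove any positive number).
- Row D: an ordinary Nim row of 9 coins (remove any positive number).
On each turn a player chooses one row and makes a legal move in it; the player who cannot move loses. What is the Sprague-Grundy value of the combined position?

21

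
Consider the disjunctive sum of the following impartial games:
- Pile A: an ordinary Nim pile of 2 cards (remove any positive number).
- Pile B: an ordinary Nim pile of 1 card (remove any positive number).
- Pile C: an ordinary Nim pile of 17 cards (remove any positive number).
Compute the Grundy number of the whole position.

18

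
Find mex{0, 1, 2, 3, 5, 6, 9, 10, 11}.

The values 0, 1, 2, 3 are all present; 4 is the first non-negative integer missing from the set.

4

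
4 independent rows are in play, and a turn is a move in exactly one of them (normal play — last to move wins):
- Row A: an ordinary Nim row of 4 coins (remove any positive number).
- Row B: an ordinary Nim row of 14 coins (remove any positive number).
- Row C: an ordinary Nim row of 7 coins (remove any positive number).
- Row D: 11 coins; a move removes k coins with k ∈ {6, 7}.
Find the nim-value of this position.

12

Row A is a plain Nim row of size 4, so its Grundy value is 4.
Row B is a plain Nim row of size 14, so its Grundy value is 14.
Row C is a plain Nim row of size 7, so its Grundy value is 7.
For row D, compute g(0), g(1), … with moves {6, 7}:
g(0) = mex{} = 0
g(1) = mex{} = 0
g(2) = mex{} = 0
g(3) = mex{} = 0
g(4) = mex{} = 0
g(5) = mex{} = 0
g(6) = mex{0} = 1
g(7) = mex{0} = 1
g(8) = mex{0} = 1
g(9) = mex{0} = 1
g(10) = mex{0} = 1
g(11) = mex{0} = 1
So g(11) = 1.
By the Sprague-Grundy theorem, the Grundy value of a sum of independent games is the XOR of the component values.
Combined value = 4 XOR 14 XOR 7 XOR 1 = 12.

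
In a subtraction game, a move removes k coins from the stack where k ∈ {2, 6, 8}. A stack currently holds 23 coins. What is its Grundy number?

Grundy values for subtraction set {2, 6, 8}:
k:     0  1  2  3  4  5  6  7  8  9 10 11 12 13 14 15 16 17 18 19 20 21 22 23
g(k):  0  0  1  1  0  0  1  1  2  2  3  3  2  2  0  0  1  1  0  0  1  1  2  2
So g(23) = 2.

2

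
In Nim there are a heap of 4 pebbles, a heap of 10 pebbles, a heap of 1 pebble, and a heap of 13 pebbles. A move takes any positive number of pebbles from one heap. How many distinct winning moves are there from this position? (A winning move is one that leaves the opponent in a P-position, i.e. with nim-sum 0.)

Write each in binary and XOR column by column:
  0100  (4)
  1010  (10)
  0001  (1)
  1101  (13)
  ----
  0010  (2)
The overall nim-sum is X = 2. A heap of size p has a winning move iff p XOR X < p (reduce it to p XOR X).
  4: 4 XOR 2 = 6 ≥ 4 — no move.
  10: 10 XOR 2 = 8 < 10 — winning move (to 8).
  1: 1 XOR 2 = 3 ≥ 1 — no move.
  13: 13 XOR 2 = 15 ≥ 13 — no move.
That gives 1 winning move.

1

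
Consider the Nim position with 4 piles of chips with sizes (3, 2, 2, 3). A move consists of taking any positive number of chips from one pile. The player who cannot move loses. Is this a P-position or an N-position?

Bitwise XOR of the heap sizes:
  11  (3)
  10  (2)
  10  (2)
  11  (3)
  --
  00  (0)
The nim-sum is 0, so this is a P-position: the player to move is in a losing position under optimal play.

P-position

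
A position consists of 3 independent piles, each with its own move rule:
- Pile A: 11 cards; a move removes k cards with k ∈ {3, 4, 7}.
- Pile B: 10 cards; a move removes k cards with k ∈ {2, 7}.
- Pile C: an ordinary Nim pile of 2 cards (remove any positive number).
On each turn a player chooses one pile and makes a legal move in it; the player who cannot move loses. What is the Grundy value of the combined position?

For pile A, compute g(0), g(1), … with moves {3, 4, 7}:
k:     0  1  2  3  4  5  6  7  8  9 10 11
g(k):  0  0  0  1  1  1  2  2  2  3  0  0
So g(11) = 0.
Grundy values for pile B (subtraction set {2, 7}):
k:     0  1  2  3  4  5  6  7  8  9 10
g(k):  0  0  1  1  0  0  1  1  2  0  0
So g(10) = 0.
Pile C is a plain Nim pile of size 2, so its Grundy value is 2.
By the Sprague-Grundy theorem, the Grundy value of a sum of independent games is the XOR of the component values.
Combined value = 0 XOR 0 XOR 2 = 2.

2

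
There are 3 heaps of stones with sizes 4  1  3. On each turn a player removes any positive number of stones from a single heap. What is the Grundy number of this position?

6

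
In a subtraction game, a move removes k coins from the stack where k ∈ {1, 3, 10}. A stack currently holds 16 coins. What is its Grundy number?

Build the Grundy sequence with g(k) = mex{g(k−s) : s ∈ {1, 3, 10}, s ≤ k}:
k:     0  1  2  3  4  5  6  7  8  9 10 11 12 13 14 15 16
g(k):  0  1  0  1  0  1  0  1  0  1  2  3  2  0  1  0  1
So g(16) = 1.

1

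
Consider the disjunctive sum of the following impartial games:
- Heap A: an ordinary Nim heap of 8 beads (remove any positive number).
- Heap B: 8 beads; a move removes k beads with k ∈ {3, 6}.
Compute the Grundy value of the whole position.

10

Heap A is a plain Nim heap of size 8, so its Grundy value is 8.
Grundy values for heap B (subtraction set {3, 6}):
k:     0  1  2  3  4  5  6  7  8
g(k):  0  0  0  1  1  1  2  2  2
So g(8) = 2.
The value of a disjunctive sum is the nim-sum of the parts.
Combined value = 8 XOR 2 = 10.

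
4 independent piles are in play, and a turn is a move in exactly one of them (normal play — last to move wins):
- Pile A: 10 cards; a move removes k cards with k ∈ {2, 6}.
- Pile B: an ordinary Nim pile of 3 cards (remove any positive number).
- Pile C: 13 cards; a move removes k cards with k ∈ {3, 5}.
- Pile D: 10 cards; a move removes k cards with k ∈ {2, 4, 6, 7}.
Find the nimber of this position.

3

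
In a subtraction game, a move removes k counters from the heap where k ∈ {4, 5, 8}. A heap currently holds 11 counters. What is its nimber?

2

Compute g(0), g(1), … for moves {4, 5, 8}:
g(0) = mex{} = 0
g(1) = mex{} = 0
g(2) = mex{} = 0
g(3) = mex{} = 0
g(4) = mex{0} = 1
g(5) = mex{0} = 1
g(6) = mex{0} = 1
g(7) = mex{0} = 1
g(8) = mex{0,1} = 2
g(9) = mex{0,1} = 2
g(10) = mex{0,1} = 2
g(11) = mex{0,1} = 2
So g(11) = 2.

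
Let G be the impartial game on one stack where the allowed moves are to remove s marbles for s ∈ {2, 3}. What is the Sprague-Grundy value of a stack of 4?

2

Grundy values for subtraction set {2, 3}:
g(0) = mex{} = 0
g(1) = mex{} = 0
g(2) = mex{0} = 1
g(3) = mex{0} = 1
g(4) = mex{0,1} = 2
So g(4) = 2.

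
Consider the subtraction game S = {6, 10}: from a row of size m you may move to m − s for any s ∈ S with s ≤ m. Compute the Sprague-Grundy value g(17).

0

Build the Grundy sequence with g(k) = mex{g(k−s) : s ∈ {6, 10}, s ≤ k}:
k:     0  1  2  3  4  5  6  7  8  9 10 11 12 13 14 15 16 17
g(k):  0  0  0  0  0  0  1  1  1  1  1  1  2  2  2  2  0  0
So g(17) = 0.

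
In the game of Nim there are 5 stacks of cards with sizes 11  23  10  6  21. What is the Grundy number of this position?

5

Compute the nim-sum pairwise:
11 ⊕ 23 = 28
28 ⊕ 10 = 22
22 ⊕ 6 = 16
16 ⊕ 21 = 5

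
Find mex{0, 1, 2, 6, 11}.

The values 0, 1, 2 are all present; 3 is the first non-negative integer missing from the set.

3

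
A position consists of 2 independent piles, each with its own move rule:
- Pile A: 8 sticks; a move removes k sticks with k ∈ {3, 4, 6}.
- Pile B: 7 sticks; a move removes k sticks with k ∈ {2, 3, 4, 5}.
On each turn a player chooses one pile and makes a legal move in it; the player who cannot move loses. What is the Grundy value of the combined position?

2

Grundy values for pile A (subtraction set {3, 4, 6}):
g(0) = mex{} = 0
g(1) = mex{} = 0
g(2) = mex{} = 0
g(3) = mex{0} = 1
g(4) = mex{0} = 1
g(5) = mex{0} = 1
g(6) = mex{0,1} = 2
g(7) = mex{0,1} = 2
g(8) = mex{0,1} = 2
So g(8) = 2.
Build the Grundy sequence for pile B with g(k) = mex{g(k−s) : s ∈ {2, 3, 4, 5}, s ≤ k}:
k:     0  1  2  3  4  5  6  7
g(k):  0  0  1  1  2  2  3  0
So g(7) = 0.
The value of a disjunctive sum is the nim-sum of the parts.
Combined value = 2 XOR 0 = 2.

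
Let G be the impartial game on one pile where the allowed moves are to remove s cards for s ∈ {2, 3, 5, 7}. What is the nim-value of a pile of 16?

Compute g(0), g(1), … for moves {2, 3, 5, 7}:
k:     0  1  2  3  4  5  6  7  8  9 10 11 12 13 14 15 16
g(k):  0  0  1  1  2  2  3  3  4  0  0  1  1  2  2  3  3
So g(16) = 3.

3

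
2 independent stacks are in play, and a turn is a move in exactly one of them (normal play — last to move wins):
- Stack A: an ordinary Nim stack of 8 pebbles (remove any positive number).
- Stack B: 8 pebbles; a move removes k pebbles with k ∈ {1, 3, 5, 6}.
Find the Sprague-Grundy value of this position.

Stack A is a plain Nim stack of size 8, so its Grundy value is 8.
Grundy values for stack B (subtraction set {1, 3, 5, 6}):
g(0) = mex{} = 0
g(1) = mex{0} = 1
g(2) = mex{1} = 0
g(3) = mex{0} = 1
g(4) = mex{1} = 0
g(5) = mex{0} = 1
g(6) = mex{0,1} = 2
g(7) = mex{0,1,2} = 3
g(8) = mex{0,1,3} = 2
So g(8) = 2.
By the Sprague-Grundy theorem, the Grundy value of a sum of independent games is the XOR of the component values.
Combined value = 8 ⊕ 2 = 10.

10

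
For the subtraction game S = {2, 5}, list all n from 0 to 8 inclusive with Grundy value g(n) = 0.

Grundy values for subtraction set {2, 5}:
k:     0  1  2  3  4  5  6  7  8
g(k):  0  0  1  1  0  2  1  0  0
The P-positions (g = 0) in 0..8 are 0, 1, 4, 7, 8.

0, 1, 4, 7, 8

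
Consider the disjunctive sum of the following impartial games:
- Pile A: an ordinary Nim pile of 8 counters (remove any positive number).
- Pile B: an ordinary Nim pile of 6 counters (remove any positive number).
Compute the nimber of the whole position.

14

Pile A is a plain Nim pile of size 8, so its Grundy value is 8.
Pile B is a plain Nim pile of size 6, so its Grundy value is 6.
By the Sprague-Grundy theorem, the Grundy value of a sum of independent games is the XOR of the component values.
Combined value = 8 ⊕ 6 = 14.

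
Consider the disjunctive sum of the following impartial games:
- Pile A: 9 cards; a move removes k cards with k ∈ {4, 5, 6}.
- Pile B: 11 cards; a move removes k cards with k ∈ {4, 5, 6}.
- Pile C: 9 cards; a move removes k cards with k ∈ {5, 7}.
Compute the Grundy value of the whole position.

Build the Grundy sequence for pile A with g(k) = mex{g(k−s) : s ∈ {4, 5, 6}, s ≤ k}:
g(0) = mex{} = 0
g(1) = mex{} = 0
g(2) = mex{} = 0
g(3) = mex{} = 0
g(4) = mex{0} = 1
g(5) = mex{0} = 1
g(6) = mex{0} = 1
g(7) = mex{0} = 1
g(8) = mex{0,1} = 2
g(9) = mex{0,1} = 2
So g(9) = 2.
Build the Grundy sequence for pile B with g(k) = mex{g(k−s) : s ∈ {4, 5, 6}, s ≤ k}:
g(0) = mex{} = 0
g(1) = mex{} = 0
g(2) = mex{} = 0
g(3) = mex{} = 0
g(4) = mex{0} = 1
g(5) = mex{0} = 1
g(6) = mex{0} = 1
g(7) = mex{0} = 1
g(8) = mex{0,1} = 2
g(9) = mex{0,1} = 2
g(10) = mex{1} = 0
g(11) = mex{1} = 0
So g(11) = 0.
Build the Grundy sequence for pile C with g(k) = mex{g(k−s) : s ∈ {5, 7}, s ≤ k}:
g(0) = mex{} = 0
g(1) = mex{} = 0
g(2) = mex{} = 0
g(3) = mex{} = 0
g(4) = mex{} = 0
g(5) = mex{0} = 1
g(6) = mex{0} = 1
g(7) = mex{0} = 1
g(8) = mex{0} = 1
g(9) = mex{0} = 1
So g(9) = 1.
By the Sprague-Grundy theorem, the Grundy value of a sum of independent games is the XOR of the component values.
Combined value = 2 ⊕ 0 ⊕ 1 = 3.

3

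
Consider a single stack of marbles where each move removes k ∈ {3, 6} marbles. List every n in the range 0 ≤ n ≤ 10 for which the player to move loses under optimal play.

0, 1, 2, 9, 10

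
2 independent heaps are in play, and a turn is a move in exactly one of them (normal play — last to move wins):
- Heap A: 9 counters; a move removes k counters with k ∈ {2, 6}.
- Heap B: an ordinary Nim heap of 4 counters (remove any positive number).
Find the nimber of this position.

Grundy values for heap A (subtraction set {2, 6}):
g(0) = mex{} = 0
g(1) = mex{} = 0
g(2) = mex{0} = 1
g(3) = mex{0} = 1
g(4) = mex{1} = 0
g(5) = mex{1} = 0
g(6) = mex{0} = 1
g(7) = mex{0} = 1
g(8) = mex{1} = 0
g(9) = mex{1} = 0
So g(9) = 0.
Heap B is a plain Nim heap of size 4, so its Grundy value is 4.
By the Sprague-Grundy theorem, the Grundy value of a sum of independent games is the XOR of the component values.
Combined value = 0 XOR 4 = 4.

4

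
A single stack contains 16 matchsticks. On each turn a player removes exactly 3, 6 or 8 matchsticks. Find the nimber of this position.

1

Build the Grundy sequence with g(k) = mex{g(k−s) : s ∈ {3, 6, 8}, s ≤ k}:
k:     0  1  2  3  4  5  6  7  8  9 10 11 12 13 14 15 16
g(k):  0  0  0  1  1  1  2  2  2  3  3  0  0  0  1  1  1
So g(16) = 1.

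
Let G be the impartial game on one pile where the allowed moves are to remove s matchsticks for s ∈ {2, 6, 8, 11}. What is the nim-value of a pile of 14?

0

Compute g(0), g(1), … for moves {2, 6, 8, 11}:
k:     0  1  2  3  4  5  6  7  8  9 10 11 12 13 14
g(k):  0  0  1  1  0  0  1  1  2  2  3  3  2  2  0
So g(14) = 0.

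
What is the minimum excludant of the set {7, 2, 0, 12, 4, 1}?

The values 0, 1, 2 are all present; 3 is the first non-negative integer missing from the set.

3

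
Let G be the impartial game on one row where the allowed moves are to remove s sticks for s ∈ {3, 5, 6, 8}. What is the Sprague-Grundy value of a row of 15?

1

Build the Grundy sequence with g(k) = mex{g(k−s) : s ∈ {3, 5, 6, 8}, s ≤ k}:
k:     0  1  2  3  4  5  6  7  8  9 10 11 12 13 14 15
g(k):  0  0  0  1  1  1  2  2  2  3  3  0  0  0  1  1
So g(15) = 1.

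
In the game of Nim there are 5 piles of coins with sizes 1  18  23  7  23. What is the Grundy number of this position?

Bitwise XOR of the heap sizes:
  00001  (1)
  10010  (18)
  10111  (23)
  00111  (7)
  10111  (23)
  -----
  10100  (20)

20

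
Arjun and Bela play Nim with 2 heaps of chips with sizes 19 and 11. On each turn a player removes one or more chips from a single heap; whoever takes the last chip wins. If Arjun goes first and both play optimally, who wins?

Arjun wins

Compute the nim-sum pairwise:
19 ^ 11 = 24
The nim-sum is 24 ≠ 0, so this is an N-position: the player to move can win; Arjun has a winning move.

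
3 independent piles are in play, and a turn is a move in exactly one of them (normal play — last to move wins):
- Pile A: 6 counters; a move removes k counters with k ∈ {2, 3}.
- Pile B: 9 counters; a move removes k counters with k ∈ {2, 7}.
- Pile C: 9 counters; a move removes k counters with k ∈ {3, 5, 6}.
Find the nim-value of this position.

Build the Grundy sequence for pile A with g(k) = mex{g(k−s) : s ∈ {2, 3}, s ≤ k}:
k:     0  1  2  3  4  5  6
g(k):  0  0  1  1  2  0  0
So g(6) = 0.
Build the Grundy sequence for pile B with g(k) = mex{g(k−s) : s ∈ {2, 7}, s ≤ k}:
k:     0  1  2  3  4  5  6  7  8  9
g(k):  0  0  1  1  0  0  1  1  2  0
So g(9) = 0.
Grundy values for pile C (subtraction set {3, 5, 6}):
k:     0  1  2  3  4  5  6  7  8  9
g(k):  0  0  0  1  1  1  2  2  2  0
So g(9) = 0.
The value of a disjunctive sum is the nim-sum of the parts.
Combined value = 0 XOR 0 XOR 0 = 0.

0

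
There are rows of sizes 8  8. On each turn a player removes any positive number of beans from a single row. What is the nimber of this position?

0

Bitwise XOR of the heap sizes:
  1000  (8)
  1000  (8)
  ----
  0000  (0)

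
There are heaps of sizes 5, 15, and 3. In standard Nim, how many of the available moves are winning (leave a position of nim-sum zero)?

1

Write each in binary and XOR column by column:
  0101  (5)
  1111  (15)
  0011  (3)
  ----
  1001  (9)
The overall nim-sum is X = 9. A heap of size p has a winning move iff p XOR X < p (reduce it to p XOR X).
  5: 5 XOR 9 = 12 ≥ 5 — no move.
  15: 15 XOR 9 = 6 < 15 — winning move (to 6).
  3: 3 XOR 9 = 10 ≥ 3 — no move.
That gives 1 winning move.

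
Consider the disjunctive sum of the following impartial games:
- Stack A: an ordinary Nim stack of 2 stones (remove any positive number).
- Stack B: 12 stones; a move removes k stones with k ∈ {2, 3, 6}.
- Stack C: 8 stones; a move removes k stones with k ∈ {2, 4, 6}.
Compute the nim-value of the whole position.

Stack A is a plain Nim stack of size 2, so its Grundy value is 2.
Build the Grundy sequence for stack B with g(k) = mex{g(k−s) : s ∈ {2, 3, 6}, s ≤ k}:
g(0) = mex{} = 0
g(1) = mex{} = 0
g(2) = mex{0} = 1
g(3) = mex{0} = 1
g(4) = mex{0,1} = 2
g(5) = mex{1} = 0
g(6) = mex{0,1,2} = 3
g(7) = mex{0,2} = 1
g(8) = mex{0,1,3} = 2
g(9) = mex{1,3} = 0
g(10) = mex{1,2} = 0
g(11) = mex{0,2} = 1
g(12) = mex{0,3} = 1
So g(12) = 1.
For stack C, compute g(0), g(1), … with moves {2, 4, 6}:
k:     0  1  2  3  4  5  6  7  8
g(k):  0  0  1  1  2  2  3  3  0
So g(8) = 0.
The value of a disjunctive sum is the nim-sum of the parts.
Combined value = 2 XOR 1 XOR 0 = 3.

3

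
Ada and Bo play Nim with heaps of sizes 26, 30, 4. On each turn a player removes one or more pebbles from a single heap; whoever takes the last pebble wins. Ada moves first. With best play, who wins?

Bo wins

Nim-sum: 26 XOR 30 XOR 4 = 0.
The nim-sum is 0, so this is a P-position: the player to move is in a losing position under optimal play; Ada is about to move from it and so loses — Bo wins.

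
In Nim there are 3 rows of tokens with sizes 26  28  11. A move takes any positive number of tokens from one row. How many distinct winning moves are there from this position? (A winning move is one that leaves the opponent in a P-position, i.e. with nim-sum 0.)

3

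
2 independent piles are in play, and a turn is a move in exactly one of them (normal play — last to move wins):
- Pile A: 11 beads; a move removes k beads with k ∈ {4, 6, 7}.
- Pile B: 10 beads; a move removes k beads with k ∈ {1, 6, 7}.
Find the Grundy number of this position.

For pile A, compute g(0), g(1), … with moves {4, 6, 7}:
k:     0  1  2  3  4  5  6  7  8  9 10 11
g(k):  0  0  0  0  1  1  1  1  2  2  2  0
So g(11) = 0.
For pile B, compute g(0), g(1), … with moves {1, 6, 7}:
k:     0  1  2  3  4  5  6  7  8  9 10
g(k):  0  1  0  1  0  1  2  3  2  3  2
So g(10) = 2.
By the Sprague-Grundy theorem, the Grundy value of a sum of independent games is the XOR of the component values.
Combined value = 0 ⊕ 2 = 2.

2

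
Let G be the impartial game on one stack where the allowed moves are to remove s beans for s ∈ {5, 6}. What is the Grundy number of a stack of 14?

0

Compute g(0), g(1), … for moves {5, 6}:
g(0) = mex{} = 0
g(1) = mex{} = 0
g(2) = mex{} = 0
g(3) = mex{} = 0
g(4) = mex{} = 0
g(5) = mex{0} = 1
g(6) = mex{0} = 1
g(7) = mex{0} = 1
g(8) = mex{0} = 1
g(9) = mex{0} = 1
g(10) = mex{0,1} = 2
g(11) = mex{1} = 0
g(12) = mex{1} = 0
g(13) = mex{1} = 0
g(14) = mex{1} = 0
So g(14) = 0.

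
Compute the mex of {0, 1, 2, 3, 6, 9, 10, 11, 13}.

The values 0, 1, 2, 3 are all present; 4 is the first non-negative integer missing from the set.

4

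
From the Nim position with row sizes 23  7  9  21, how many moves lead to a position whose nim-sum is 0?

Compute the nim-sum pairwise:
23 ^ 7 = 16
16 ^ 9 = 25
25 ^ 21 = 12
The overall nim-sum is X = 12. A row of size p has a winning move iff p XOR X < p (reduce it to p XOR X).
  23: 23 XOR 12 = 27 ≥ 23 — no move.
  7: 7 XOR 12 = 11 ≥ 7 — no move.
  9: 9 XOR 12 = 5 < 9 — winning move (to 5).
  21: 21 XOR 12 = 25 ≥ 21 — no move.
That gives 1 winning move.

1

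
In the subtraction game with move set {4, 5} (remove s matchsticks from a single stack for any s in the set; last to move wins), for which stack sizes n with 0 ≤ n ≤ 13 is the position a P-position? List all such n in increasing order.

0, 1, 2, 3, 9, 10, 11, 12

Compute g(0), g(1), … for moves {4, 5}:
k:     0  1  2  3  4  5  6  7  8  9 10 11 12 13
g(k):  0  0  0  0  1  1  1  1  2  0  0  0  0  1
The P-positions (g = 0) in 0..13 are 0, 1, 2, 3, 9, 10, 11, 12.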